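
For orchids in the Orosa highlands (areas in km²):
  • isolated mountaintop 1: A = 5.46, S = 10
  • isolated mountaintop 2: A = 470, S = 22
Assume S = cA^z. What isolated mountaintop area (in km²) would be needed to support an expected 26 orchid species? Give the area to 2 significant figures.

z = ln(22/10) / ln(470/5.46) = 0.7885 / 4.4553 = 0.1770
c = 10 / 5.46^0.1770 = 10 / 1.35 = 7.405
A = (26/7.405)^(1/0.1770) ⇒ ln A = ln(3.511)/0.1770 = 7.0967
A = e^7.0967 ≈ 1208 km²

1200 km²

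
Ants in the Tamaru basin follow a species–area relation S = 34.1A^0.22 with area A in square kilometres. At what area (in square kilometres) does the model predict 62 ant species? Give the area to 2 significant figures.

15 square kilometres

62 = 34.1 × A^0.22  ⇒  A^0.22 = 62/34.1 = 1.818
ln A = ln(1.818) / 0.22 = 0.5978 / 0.22 = 2.7174
A = e^2.7174 ≈ 15.14 square kilometres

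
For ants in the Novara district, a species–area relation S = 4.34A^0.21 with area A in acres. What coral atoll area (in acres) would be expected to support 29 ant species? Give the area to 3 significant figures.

8470 acres

29 = 4.34 × A^0.21  ⇒  A^0.21 = 29/4.34 = 6.682
ln A = ln(6.682) / 0.21 = 1.8994 / 0.21 = 9.0449
A = e^9.0449 ≈ 8475 acres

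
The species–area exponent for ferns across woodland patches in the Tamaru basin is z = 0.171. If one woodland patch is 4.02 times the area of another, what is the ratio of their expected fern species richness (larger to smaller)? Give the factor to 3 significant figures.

1.27

S₂/S₁ = (A₂/A₁)^z = 4.02^0.171
ln(S₂/S₁) = 0.171 × ln 4.02 = 0.171 × 1.3913 = 0.2379
S₂/S₁ = e^0.2379 ≈ 1.269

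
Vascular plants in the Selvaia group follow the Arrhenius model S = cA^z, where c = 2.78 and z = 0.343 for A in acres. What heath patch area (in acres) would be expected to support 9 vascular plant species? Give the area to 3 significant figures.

9 = 2.78 × A^0.343  ⇒  A^0.343 = 9/2.78 = 3.237
ln A = ln(3.237) / 0.343 = 1.1748 / 0.343 = 3.4250
A = e^3.4250 ≈ 30.72 acres

30.7 acres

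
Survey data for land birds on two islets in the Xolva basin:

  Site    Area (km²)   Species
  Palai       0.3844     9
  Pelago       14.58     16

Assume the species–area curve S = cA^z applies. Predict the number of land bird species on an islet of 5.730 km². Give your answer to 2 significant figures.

z = ln(16/9) / ln(14.58/0.3844) = 0.5754 / 3.6357 = 0.1583
c = 9 / 0.3844^0.1583 = 9 / 0.8596 = 10.47
S₃ = 10.47 × 5.73^0.1583 = 10.47 × 1.318 ≈ 13.8

14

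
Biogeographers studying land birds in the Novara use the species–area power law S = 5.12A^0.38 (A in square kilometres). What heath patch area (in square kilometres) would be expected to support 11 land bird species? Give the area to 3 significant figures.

11 = 5.12 × A^0.38  ⇒  A^0.38 = 11/5.12 = 2.148
ln A = ln(2.148) / 0.38 = 0.7647 / 0.38 = 2.0125
A = e^2.0125 ≈ 7.482 square kilometres

7.48 square kilometres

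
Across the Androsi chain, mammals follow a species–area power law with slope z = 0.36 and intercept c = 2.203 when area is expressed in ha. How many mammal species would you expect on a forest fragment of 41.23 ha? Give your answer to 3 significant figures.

S = 2.203 × 41.23^0.36
ln S = ln 2.203 + 0.36 × ln 41.23 = 0.7898 + 0.36 × 3.7192 = 2.1287
S = e^2.1287 ≈ 8.404

8.40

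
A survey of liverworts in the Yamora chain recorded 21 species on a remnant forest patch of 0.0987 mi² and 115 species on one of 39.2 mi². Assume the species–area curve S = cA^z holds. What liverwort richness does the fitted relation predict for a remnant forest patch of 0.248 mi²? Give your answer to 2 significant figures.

z = ln(115/21) / ln(39.2/0.0987) = 1.7004 / 5.9843 = 0.2841
c = 21 / 0.0987^0.2841 = 21 / 0.5179 = 40.55
S₃ = 40.55 × 0.248^0.2841 = 40.55 × 0.6729 ≈ 27.28

27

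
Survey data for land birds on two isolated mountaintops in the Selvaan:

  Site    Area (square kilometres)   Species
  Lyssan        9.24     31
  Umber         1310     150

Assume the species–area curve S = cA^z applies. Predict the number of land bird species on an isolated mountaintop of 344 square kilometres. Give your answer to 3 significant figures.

98.0

z = ln(150/31) / ln(1310/9.24) = 1.5766 / 4.9542 = 0.3182
c = 31 / 9.24^0.3182 = 31 / 2.029 = 15.28
S₃ = 15.28 × 344^0.3182 = 15.28 × 6.416 ≈ 98.01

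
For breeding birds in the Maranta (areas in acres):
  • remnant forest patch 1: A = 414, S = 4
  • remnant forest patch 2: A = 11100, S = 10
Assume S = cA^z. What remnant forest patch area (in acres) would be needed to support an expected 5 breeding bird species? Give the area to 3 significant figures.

z = ln(10/4) / ln(11100/414) = 0.9163 / 3.2888 = 0.2786
c = 4 / 414^0.2786 = 4 / 5.359 = 0.7464
A = (5/0.7464)^(1/0.2786) ⇒ ln A = ln(6.699)/0.2786 = 6.8268
A = e^6.8268 ≈ 922.2 acres

922 acres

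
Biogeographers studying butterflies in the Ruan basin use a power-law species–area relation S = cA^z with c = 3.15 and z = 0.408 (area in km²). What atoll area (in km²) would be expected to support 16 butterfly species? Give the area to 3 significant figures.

16 = 3.15 × A^0.408  ⇒  A^0.408 = 16/3.15 = 5.079
ln A = ln(5.079) / 0.408 = 1.6252 / 0.408 = 3.9833
A = e^3.9833 ≈ 53.69 km²

53.7 km²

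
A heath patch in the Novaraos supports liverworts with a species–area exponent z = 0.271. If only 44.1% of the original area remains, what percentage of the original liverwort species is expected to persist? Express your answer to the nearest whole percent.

S_new/S_old = (A_new/A_old)^z = 0.441^0.271
= exp(0.271 × ln 0.441) = exp(0.271 × -0.8187) = exp(-0.2219) ≈ 0.801

80%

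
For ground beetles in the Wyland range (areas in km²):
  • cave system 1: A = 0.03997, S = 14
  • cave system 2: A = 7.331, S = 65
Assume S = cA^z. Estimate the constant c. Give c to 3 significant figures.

36.1

z = ln(S₂/S₁) / ln(A₂/A₁) = ln(65/14) / ln(7.331/0.03997) = 1.5353 / 5.2117 = 0.2946
c = S₁ / A₁^z = 14 / 0.03997^0.2946 = 14 / 0.3873 = 36.14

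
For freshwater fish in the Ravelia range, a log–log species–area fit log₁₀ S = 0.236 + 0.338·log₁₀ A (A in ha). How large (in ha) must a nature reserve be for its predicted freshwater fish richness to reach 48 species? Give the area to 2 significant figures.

19000 ha

48 = 1.722 × A^0.338  ⇒  A^0.338 = 48/1.722 = 27.88
ln A = ln(27.88) / 0.338 = 3.3278 / 0.338 = 9.8455
A = e^9.8455 ≈ 18874 ha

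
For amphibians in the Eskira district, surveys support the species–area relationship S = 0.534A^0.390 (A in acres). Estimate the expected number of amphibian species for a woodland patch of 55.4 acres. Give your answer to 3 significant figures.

S = 0.534 × 55.4^0.39 = 0.534 × 4.786 ≈ 2.556

2.56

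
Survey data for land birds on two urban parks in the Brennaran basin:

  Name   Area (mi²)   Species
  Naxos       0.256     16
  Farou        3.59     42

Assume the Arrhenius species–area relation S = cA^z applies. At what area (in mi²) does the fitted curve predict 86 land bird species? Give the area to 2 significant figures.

z = ln(42/16) / ln(3.59/0.256) = 0.9651 / 2.6407 = 0.3655
c = 16 / 0.256^0.3655 = 16 / 0.6078 = 26.33
A = (86/26.33)^(1/0.3655) ⇒ ln A = ln(3.267)/0.3655 = 3.2392
A = e^3.2392 ≈ 25.51 mi²

26 mi²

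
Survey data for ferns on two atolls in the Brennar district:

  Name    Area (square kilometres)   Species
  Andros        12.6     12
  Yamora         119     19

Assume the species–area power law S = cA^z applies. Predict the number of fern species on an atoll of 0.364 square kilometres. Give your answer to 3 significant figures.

z = ln(19/12) / ln(119/12.6) = 0.4595 / 2.2454 = 0.2047
c = 12 / 12.6^0.2047 = 12 / 1.68 = 7.145
S₃ = 7.145 × 0.364^0.2047 = 7.145 × 0.8132 ≈ 5.81

5.81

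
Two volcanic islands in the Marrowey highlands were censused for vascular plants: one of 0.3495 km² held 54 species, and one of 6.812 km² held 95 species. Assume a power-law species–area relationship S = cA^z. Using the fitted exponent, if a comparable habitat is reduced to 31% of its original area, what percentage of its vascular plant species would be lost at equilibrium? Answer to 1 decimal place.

20.0%

z = ln(95/54) / ln(6.812/0.3495) = 0.5649 / 2.9699 = 0.1902
S_new/S_old = (A_new/A_old)^z = 0.31^0.1902 = exp(0.1902 × -1.1712) = 0.8003
Fraction lost = 1 − 0.8003 = 0.1997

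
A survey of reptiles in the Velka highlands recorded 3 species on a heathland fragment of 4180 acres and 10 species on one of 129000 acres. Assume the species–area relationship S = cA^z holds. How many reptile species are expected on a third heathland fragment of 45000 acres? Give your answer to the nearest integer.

z = ln(10/3) / ln(129000/4180) = 1.2040 / 3.4295 = 0.3511
c = 3 / 4180^0.3511 = 3 / 18.68 = 0.1606
S₃ = 0.1606 × 45000^0.3511 = 0.1606 × 43.01 ≈ 6.909

7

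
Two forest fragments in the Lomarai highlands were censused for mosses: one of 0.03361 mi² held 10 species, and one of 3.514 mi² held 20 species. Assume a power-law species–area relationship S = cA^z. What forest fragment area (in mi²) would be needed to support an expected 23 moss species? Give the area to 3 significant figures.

8.97 mi²

z = ln(20/10) / ln(3.514/0.03361) = 0.6931 / 4.6497 = 0.1491
c = 10 / 0.03361^0.1491 = 10 / 0.603 = 16.58
A = (23/16.58)^(1/0.1491) ⇒ ln A = ln(1.387)/0.1491 = 2.1943
A = e^2.1943 ≈ 8.974 mi²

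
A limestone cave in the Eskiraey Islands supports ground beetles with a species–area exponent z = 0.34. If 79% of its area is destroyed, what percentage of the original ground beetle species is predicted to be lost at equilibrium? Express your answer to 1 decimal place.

S_new/S_old = (A_new/A_old)^z = 0.21^0.34
= exp(0.34 × ln 0.21) = exp(0.34 × -1.5606) = exp(-0.5306) ≈ 0.5882
Fraction lost = 1 − 0.5882 = 0.4118

41.2%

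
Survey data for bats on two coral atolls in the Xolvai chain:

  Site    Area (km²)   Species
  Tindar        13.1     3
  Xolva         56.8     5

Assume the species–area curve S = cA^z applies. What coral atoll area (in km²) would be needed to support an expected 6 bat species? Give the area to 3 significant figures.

95.9 km²

z = ln(5/3) / ln(56.8/13.1) = 0.5108 / 1.4669 = 0.3482
c = 3 / 13.1^0.3482 = 3 / 2.449 = 1.225
A = (6/1.225)^(1/0.3482) ⇒ ln A = ln(4.899)/0.3482 = 4.5631
A = e^4.5631 ≈ 95.88 km²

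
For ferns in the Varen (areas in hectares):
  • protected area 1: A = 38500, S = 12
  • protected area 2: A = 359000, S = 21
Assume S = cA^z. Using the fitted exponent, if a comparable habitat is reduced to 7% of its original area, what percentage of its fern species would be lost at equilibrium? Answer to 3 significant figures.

z = ln(21/12) / ln(359000/38500) = 0.5596 / 2.2327 = 0.2506
S_new/S_old = (A_new/A_old)^z = 0.07^0.2506 = exp(0.2506 × -2.6593) = 0.5135
Fraction lost = 1 − 0.5135 = 0.4865

48.7%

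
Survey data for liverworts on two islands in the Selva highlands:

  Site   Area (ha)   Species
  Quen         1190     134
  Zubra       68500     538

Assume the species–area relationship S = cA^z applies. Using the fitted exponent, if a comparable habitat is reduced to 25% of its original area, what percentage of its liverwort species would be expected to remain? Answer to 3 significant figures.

z = ln(538/134) / ln(68500/1190) = 1.3900 / 4.0529 = 0.3430
S_new/S_old = (A_new/A_old)^z = 0.25^0.3430 = exp(0.3430 × -1.3863) = 0.6216

62.2%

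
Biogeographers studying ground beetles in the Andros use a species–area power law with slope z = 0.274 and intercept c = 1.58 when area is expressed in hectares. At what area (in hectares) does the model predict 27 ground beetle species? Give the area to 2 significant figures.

27 = 1.58 × A^0.274  ⇒  A^0.274 = 27/1.58 = 17.09
ln A = ln(17.09) / 0.274 = 2.8384 / 0.274 = 10.3592
A = e^10.3592 ≈ 31545 hectares

32000 hectares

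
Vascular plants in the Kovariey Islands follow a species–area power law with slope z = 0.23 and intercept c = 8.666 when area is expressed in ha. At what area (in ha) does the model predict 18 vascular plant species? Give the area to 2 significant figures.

18 = 8.666 × A^0.23  ⇒  A^0.23 = 18/8.666 = 2.077
ln A = ln(2.077) / 0.23 = 0.7310 / 0.23 = 3.1781
A = e^3.1781 ≈ 24 ha

24 ha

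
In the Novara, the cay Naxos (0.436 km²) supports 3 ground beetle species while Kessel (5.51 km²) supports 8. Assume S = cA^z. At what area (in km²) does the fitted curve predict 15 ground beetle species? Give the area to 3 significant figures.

28.0 km²

z = ln(8/3) / ln(5.51/0.436) = 0.9808 / 2.5367 = 0.3867
c = 3 / 0.436^0.3867 = 3 / 0.7254 = 4.135
A = (15/4.135)^(1/0.3867) ⇒ ln A = ln(3.627)/0.3867 = 3.3323
A = e^3.3323 ≈ 28 km²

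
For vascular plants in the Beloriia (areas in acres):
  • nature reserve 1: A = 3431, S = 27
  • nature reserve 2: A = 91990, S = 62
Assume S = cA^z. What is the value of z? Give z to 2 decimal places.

0.25

Taking logs: ln S = ln c + z ln A, so z = (ln S₂ − ln S₁)/(ln A₂ − ln A₁).
z = ln(62/27) / ln(91990/3431) = ln(2.296) / ln(26.81) = 0.8313 / 3.2888 = 0.2528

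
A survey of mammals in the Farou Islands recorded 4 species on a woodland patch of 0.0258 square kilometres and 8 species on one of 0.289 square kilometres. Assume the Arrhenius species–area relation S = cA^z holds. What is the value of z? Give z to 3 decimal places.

Taking logs: ln S = ln c + z ln A, so z = (ln S₂ − ln S₁)/(ln A₂ − ln A₁).
z = ln(8/4) / ln(0.289/0.0258) = ln(2) / ln(11.2) = 0.6931 / 2.4161 = 0.2869

0.287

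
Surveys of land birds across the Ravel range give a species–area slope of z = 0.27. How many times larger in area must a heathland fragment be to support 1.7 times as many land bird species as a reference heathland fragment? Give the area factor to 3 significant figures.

(A₂/A₁)^0.27 = 1.7, so A₂/A₁ = 1.7^(1/0.27) = 1.7^3.704
ln(A₂/A₁) = ln 1.7 / 0.27 = 0.5306 / 0.27 = 1.9653
A₂/A₁ = e^1.9653 ≈ 7.137

7.14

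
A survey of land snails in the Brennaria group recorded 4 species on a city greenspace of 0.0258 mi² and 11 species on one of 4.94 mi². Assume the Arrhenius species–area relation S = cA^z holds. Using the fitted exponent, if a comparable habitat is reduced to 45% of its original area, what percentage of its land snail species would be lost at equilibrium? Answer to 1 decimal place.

z = ln(11/4) / ln(4.94/0.0258) = 1.0116 / 5.2547 = 0.1925
S_new/S_old = (A_new/A_old)^z = 0.45^0.1925 = exp(0.1925 × -0.7985) = 0.8575
Fraction lost = 1 − 0.8575 = 0.1425

14.2%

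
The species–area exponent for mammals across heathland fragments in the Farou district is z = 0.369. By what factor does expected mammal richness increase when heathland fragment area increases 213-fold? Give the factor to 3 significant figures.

S₂/S₁ = (A₂/A₁)^z = 213^0.369
ln(S₂/S₁) = 0.369 × ln 213 = 0.369 × 5.3613 = 1.9783
S₂/S₁ = e^1.9783 ≈ 7.231

7.23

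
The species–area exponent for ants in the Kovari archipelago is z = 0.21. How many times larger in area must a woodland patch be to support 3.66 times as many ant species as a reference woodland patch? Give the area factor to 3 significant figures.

(A₂/A₁)^0.21 = 3.66, so A₂/A₁ = 3.66^(1/0.21) = 3.66^4.762
ln(A₂/A₁) = ln 3.66 / 0.21 = 1.2975 / 0.21 = 6.1784
A₂/A₁ = e^6.1784 ≈ 482.2

482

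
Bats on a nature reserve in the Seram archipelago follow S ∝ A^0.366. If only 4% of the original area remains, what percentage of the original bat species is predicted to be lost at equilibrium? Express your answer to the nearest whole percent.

S_new/S_old = (A_new/A_old)^z = 0.04^0.366
= exp(0.366 × ln 0.04) = exp(0.366 × -3.2189) = exp(-1.1781) ≈ 0.3079
Fraction lost = 1 − 0.3079 = 0.6921

69%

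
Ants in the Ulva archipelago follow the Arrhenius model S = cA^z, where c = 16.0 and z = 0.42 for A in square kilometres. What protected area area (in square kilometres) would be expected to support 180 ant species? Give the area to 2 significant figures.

180 = 16 × A^0.42  ⇒  A^0.42 = 180/16 = 11.25
ln A = ln(11.25) / 0.42 = 2.4204 / 0.42 = 5.7628
A = e^5.7628 ≈ 318.2 square kilometres

320 square kilometres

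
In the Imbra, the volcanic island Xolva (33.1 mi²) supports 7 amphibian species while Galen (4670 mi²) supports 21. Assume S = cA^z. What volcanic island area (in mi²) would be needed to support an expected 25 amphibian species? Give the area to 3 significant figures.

10200 mi²

z = ln(21/7) / ln(4670/33.1) = 1.0986 / 4.9494 = 0.2220
c = 7 / 33.1^0.2220 = 7 / 2.174 = 3.219
A = (25/3.219)^(1/0.2220) ⇒ ln A = ln(7.766)/0.2220 = 9.2344
A = e^9.2344 ≈ 10243 mi²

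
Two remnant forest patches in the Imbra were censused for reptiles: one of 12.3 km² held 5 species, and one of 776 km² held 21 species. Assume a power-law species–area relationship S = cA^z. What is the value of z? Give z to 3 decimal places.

0.346

Taking logs: ln S = ln c + z ln A, so z = (ln S₂ − ln S₁)/(ln A₂ − ln A₁).
z = ln(21/5) / ln(776/12.3) = ln(4.2) / ln(63.09) = 1.4351 / 4.1446 = 0.3463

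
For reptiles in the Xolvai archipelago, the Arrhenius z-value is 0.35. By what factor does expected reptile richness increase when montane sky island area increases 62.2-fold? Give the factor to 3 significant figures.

S₂/S₁ = (A₂/A₁)^z = 62.2^0.35
ln(S₂/S₁) = 0.35 × ln 62.2 = 0.35 × 4.1304 = 1.4456
S₂/S₁ = e^1.4456 ≈ 4.245

4.24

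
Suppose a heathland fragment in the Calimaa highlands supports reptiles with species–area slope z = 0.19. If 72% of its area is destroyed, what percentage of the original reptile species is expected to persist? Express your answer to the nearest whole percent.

79%

S_new/S_old = (A_new/A_old)^z = 0.28^0.19
= exp(0.19 × ln 0.28) = exp(0.19 × -1.2730) = exp(-0.2419) ≈ 0.7852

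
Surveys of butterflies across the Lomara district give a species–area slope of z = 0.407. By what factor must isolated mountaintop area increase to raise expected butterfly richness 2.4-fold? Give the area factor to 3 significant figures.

(A₂/A₁)^0.407 = 2.4, so A₂/A₁ = 2.4^(1/0.407) = 2.4^2.457
ln(A₂/A₁) = ln 2.4 / 0.407 = 0.8755 / 0.407 = 2.1510
A₂/A₁ = e^2.1510 ≈ 8.594

8.59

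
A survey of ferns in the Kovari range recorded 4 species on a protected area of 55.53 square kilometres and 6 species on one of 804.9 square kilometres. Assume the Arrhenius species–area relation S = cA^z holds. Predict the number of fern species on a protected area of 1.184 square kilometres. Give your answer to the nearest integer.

z = ln(6/4) / ln(804.9/55.53) = 0.4055 / 2.6738 = 0.1516
c = 4 / 55.53^0.1516 = 4 / 1.839 = 2.175
S₃ = 2.175 × 1.184^0.1516 = 2.175 × 1.026 ≈ 2.232

2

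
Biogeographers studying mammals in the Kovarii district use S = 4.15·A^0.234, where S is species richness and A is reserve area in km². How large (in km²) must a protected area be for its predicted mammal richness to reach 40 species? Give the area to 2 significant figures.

40 = 4.15 × A^0.234  ⇒  A^0.234 = 40/4.15 = 9.639
ln A = ln(9.639) / 0.234 = 2.2658 / 0.234 = 9.6828
A = e^9.6828 ≈ 16039 km²

16000 km²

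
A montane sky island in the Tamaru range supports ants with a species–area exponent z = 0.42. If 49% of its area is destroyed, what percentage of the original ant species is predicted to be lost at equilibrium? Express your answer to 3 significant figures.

S_new/S_old = (A_new/A_old)^z = 0.51^0.42
= exp(0.42 × ln 0.51) = exp(0.42 × -0.6733) = exp(-0.2828) ≈ 0.7537
Fraction lost = 1 − 0.7537 = 0.2463

24.6%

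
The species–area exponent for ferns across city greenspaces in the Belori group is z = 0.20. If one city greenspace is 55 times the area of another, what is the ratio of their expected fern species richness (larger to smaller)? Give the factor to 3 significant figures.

2.23

S₂/S₁ = (A₂/A₁)^z = 55^0.2
ln(S₂/S₁) = 0.2 × ln 55 = 0.2 × 4.0073 = 0.8015
S₂/S₁ = e^0.8015 ≈ 2.229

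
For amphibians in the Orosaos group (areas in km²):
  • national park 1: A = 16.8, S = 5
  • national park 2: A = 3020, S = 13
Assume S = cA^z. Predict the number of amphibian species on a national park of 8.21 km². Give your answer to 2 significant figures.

z = ln(13/5) / ln(3020/16.8) = 0.9555 / 5.1916 = 0.1840
c = 5 / 16.8^0.1840 = 5 / 1.681 = 2.975
S₃ = 2.975 × 8.21^0.1840 = 2.975 × 1.473 ≈ 4.383

4.4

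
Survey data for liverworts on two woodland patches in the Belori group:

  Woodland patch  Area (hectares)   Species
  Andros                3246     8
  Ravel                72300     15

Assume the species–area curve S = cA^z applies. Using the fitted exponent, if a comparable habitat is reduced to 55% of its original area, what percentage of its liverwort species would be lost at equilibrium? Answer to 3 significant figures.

z = ln(15/8) / ln(72300/3246) = 0.6286 / 3.1034 = 0.2026
S_new/S_old = (A_new/A_old)^z = 0.55^0.2026 = exp(0.2026 × -0.5978) = 0.886
Fraction lost = 1 − 0.886 = 0.114

11.4%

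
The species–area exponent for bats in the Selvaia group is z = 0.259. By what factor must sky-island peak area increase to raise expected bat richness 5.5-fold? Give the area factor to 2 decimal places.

(A₂/A₁)^0.259 = 5.5, so A₂/A₁ = 5.5^(1/0.259) = 5.5^3.861
ln(A₂/A₁) = ln 5.5 / 0.259 = 1.7047 / 0.259 = 6.5820
A₂/A₁ = e^6.5820 ≈ 722

722.01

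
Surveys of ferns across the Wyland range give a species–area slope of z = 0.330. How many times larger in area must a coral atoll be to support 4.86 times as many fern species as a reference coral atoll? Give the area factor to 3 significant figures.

(A₂/A₁)^0.33 = 4.86, so A₂/A₁ = 4.86^(1/0.33) = 4.86^3.03
ln(A₂/A₁) = ln 4.86 / 0.33 = 1.5810 / 0.33 = 4.7910
A₂/A₁ = e^4.7910 ≈ 120.4

120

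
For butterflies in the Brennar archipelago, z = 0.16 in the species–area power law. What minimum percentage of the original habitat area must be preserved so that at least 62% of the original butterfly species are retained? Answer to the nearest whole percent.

5%

Need (A_new/A_old)^0.16 = 0.62, so A_new/A_old = 0.62^(1/0.16) = 0.62^6.25
ln(A_new/A_old) = ln 0.62 / 0.16 = -0.4780 / 0.16 = -2.9877
A_new/A_old = e^-2.9877 ≈ 0.0504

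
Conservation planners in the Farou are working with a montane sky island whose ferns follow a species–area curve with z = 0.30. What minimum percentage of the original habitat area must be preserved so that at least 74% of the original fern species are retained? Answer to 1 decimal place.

36.7%

Need (A_new/A_old)^0.3 = 0.74, so A_new/A_old = 0.74^(1/0.3) = 0.74^3.333
ln(A_new/A_old) = ln 0.74 / 0.3 = -0.3011 / 0.3 = -1.0037
A_new/A_old = e^-1.0037 ≈ 0.3665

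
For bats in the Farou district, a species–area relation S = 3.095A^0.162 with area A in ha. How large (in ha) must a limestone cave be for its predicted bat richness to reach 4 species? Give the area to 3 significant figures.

4.87 ha

4 = 3.095 × A^0.162  ⇒  A^0.162 = 4/3.095 = 1.292
ln A = ln(1.292) / 0.162 = 0.2565 / 0.162 = 1.5834
A = e^1.5834 ≈ 4.871 ha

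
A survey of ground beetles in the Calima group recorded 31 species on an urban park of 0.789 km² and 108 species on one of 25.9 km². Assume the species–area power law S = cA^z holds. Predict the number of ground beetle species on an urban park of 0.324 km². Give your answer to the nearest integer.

z = ln(108/31) / ln(25.9/0.789) = 1.2481 / 3.4912 = 0.3575
c = 31 / 0.789^0.3575 = 31 / 0.9188 = 33.74
S₃ = 33.74 × 0.324^0.3575 = 33.74 × 0.6684 ≈ 22.55

23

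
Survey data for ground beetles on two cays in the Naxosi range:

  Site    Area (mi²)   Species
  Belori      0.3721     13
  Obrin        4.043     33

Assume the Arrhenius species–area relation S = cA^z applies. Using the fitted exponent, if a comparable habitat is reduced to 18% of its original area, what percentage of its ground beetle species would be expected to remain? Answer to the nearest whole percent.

z = ln(33/13) / ln(4.043/0.3721) = 0.9316 / 2.3856 = 0.3905
S_new/S_old = (A_new/A_old)^z = 0.18^0.3905 = exp(0.3905 × -1.7148) = 0.5119

51%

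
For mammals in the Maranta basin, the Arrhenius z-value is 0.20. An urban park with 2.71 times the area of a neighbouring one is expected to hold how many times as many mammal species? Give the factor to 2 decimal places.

1.22

S₂/S₁ = (A₂/A₁)^z = 2.71^0.2
ln(S₂/S₁) = 0.2 × ln 2.71 = 0.2 × 0.9969 = 0.1994
S₂/S₁ = e^0.1994 ≈ 1.221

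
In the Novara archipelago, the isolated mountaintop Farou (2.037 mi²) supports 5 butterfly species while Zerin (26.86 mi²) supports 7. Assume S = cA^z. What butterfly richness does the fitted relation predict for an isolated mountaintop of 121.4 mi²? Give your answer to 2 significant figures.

z = ln(7/5) / ln(26.86/2.037) = 0.3365 / 2.5792 = 0.1305
c = 5 / 2.037^0.1305 = 5 / 1.097 = 4.557
S₃ = 4.557 × 121.4^0.1305 = 4.557 × 1.87 ≈ 8.522

8.5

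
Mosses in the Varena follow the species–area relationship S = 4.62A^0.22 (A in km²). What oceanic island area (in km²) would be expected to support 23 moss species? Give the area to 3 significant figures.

23 = 4.62 × A^0.22  ⇒  A^0.22 = 23/4.62 = 4.978
ln A = ln(4.978) / 0.22 = 1.6051 / 0.22 = 7.2959
A = e^7.2959 ≈ 1474 km²

1470 km²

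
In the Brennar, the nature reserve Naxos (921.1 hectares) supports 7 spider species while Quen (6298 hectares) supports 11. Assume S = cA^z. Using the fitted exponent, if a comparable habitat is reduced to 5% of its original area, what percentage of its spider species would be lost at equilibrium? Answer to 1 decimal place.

50.6%

z = ln(11/7) / ln(6298/921.1) = 0.4520 / 1.9224 = 0.2351
S_new/S_old = (A_new/A_old)^z = 0.05^0.2351 = exp(0.2351 × -2.9957) = 0.4944
Fraction lost = 1 − 0.4944 = 0.5056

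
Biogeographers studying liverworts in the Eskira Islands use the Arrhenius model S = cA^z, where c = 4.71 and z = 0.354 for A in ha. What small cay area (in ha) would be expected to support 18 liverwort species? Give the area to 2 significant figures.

18 = 4.71 × A^0.354  ⇒  A^0.354 = 18/4.71 = 3.822
ln A = ln(3.822) / 0.354 = 1.3407 / 0.354 = 3.7872
A = e^3.7872 ≈ 44.13 ha

44 ha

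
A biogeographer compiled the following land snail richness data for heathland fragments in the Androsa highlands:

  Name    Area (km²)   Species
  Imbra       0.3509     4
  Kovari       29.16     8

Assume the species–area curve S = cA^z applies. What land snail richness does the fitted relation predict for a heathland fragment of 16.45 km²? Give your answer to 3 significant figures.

7.31

z = ln(8/4) / ln(29.16/0.3509) = 0.6931 / 4.4201 = 0.1568
c = 4 / 0.3509^0.1568 = 4 / 0.8485 = 4.714
S₃ = 4.714 × 16.45^0.1568 = 4.714 × 1.551 ≈ 7.313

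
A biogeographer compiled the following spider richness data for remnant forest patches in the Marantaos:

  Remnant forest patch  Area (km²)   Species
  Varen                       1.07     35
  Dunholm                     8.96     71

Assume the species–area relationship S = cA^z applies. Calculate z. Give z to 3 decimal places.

0.333

Taking logs: ln S = ln c + z ln A, so z = (ln S₂ − ln S₁)/(ln A₂ − ln A₁).
z = ln(71/35) / ln(8.96/1.07) = ln(2.029) / ln(8.374) = 0.7073 / 2.1251 = 0.3328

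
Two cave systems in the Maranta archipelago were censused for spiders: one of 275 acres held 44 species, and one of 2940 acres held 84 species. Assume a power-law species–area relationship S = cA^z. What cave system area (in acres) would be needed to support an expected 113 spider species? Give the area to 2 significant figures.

z = ln(84/44) / ln(2940/275) = 0.6466 / 2.3694 = 0.2729
c = 44 / 275^0.2729 = 44 / 4.631 = 9.5
A = (113/9.5)^(1/0.2729) ⇒ ln A = ln(11.89)/0.2729 = 9.0729
A = e^9.0729 ≈ 8716 acres

8700 acres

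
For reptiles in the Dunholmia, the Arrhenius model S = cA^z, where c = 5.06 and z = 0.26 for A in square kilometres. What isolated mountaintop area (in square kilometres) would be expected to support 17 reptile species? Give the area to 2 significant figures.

110 square kilometres

17 = 5.06 × A^0.26  ⇒  A^0.26 = 17/5.06 = 3.36
ln A = ln(3.36) / 0.26 = 1.2118 / 0.26 = 4.6609
A = e^4.6609 ≈ 105.7 square kilometres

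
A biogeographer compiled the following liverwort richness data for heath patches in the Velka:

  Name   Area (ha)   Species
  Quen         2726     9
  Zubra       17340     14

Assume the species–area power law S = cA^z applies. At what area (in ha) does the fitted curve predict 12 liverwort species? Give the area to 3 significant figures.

z = ln(14/9) / ln(17340/2726) = 0.4418 / 1.8502 = 0.2388
c = 9 / 2726^0.2388 = 9 / 6.613 = 1.361
A = (12/1.361)^(1/0.2388) ⇒ ln A = ln(8.818)/0.2388 = 9.1153
A = e^9.1153 ≈ 9093 ha

9090 ha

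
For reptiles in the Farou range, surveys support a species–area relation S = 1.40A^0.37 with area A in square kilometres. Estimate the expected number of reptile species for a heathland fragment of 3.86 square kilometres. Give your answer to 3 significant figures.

S = 1.4 × 3.86^0.37
ln S = ln 1.4 + 0.37 × ln 3.86 = 0.3365 + 0.37 × 1.3507 = 0.8362
S = e^0.8362 ≈ 2.308

2.31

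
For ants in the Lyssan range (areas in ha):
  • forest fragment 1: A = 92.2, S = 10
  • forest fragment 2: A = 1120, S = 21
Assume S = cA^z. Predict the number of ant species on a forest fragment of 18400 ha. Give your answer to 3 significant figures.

48.2

z = ln(21/10) / ln(1120/92.2) = 0.7419 / 2.4971 = 0.2971
c = 10 / 92.2^0.2971 = 10 / 3.835 = 2.608
S₃ = 2.608 × 18400^0.2971 = 2.608 × 18.5 ≈ 48.24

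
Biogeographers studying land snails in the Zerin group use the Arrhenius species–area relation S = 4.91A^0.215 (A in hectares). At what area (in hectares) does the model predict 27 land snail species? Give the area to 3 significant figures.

27 = 4.91 × A^0.215  ⇒  A^0.215 = 27/4.91 = 5.499
ln A = ln(5.499) / 0.215 = 1.7046 / 0.215 = 7.9282
A = e^7.9282 ≈ 2774 hectares

2770 hectares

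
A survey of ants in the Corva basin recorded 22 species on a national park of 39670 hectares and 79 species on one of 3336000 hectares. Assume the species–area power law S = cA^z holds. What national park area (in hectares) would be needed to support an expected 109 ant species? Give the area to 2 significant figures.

z = ln(79/22) / ln(3336000/39670) = 1.2784 / 4.4319 = 0.2885
c = 22 / 39670^0.2885 = 22 / 21.21 = 1.037
A = (109/1.037)^(1/0.2885) ⇒ ln A = ln(105.1)/0.2885 = 16.1362
A = e^16.1362 ≈ 10183050 hectares

10000000 hectares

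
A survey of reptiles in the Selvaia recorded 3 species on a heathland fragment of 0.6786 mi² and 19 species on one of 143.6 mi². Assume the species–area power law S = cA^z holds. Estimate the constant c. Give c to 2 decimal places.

z = ln(S₂/S₁) / ln(A₂/A₁) = ln(19/3) / ln(143.6/0.6786) = 1.8458 / 5.3548 = 0.3447
c = S₁ / A₁^z = 3 / 0.6786^0.3447 = 3 / 0.8749 = 3.429

3.43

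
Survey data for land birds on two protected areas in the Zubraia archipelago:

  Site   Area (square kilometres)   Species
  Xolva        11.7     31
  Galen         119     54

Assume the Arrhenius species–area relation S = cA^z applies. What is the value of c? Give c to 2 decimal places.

z = ln(S₂/S₁) / ln(A₂/A₁) = ln(54/31) / ln(119/11.7) = 0.5550 / 2.3195 = 0.2393
c = S₁ / A₁^z = 31 / 11.7^0.2393 = 31 / 1.801 = 17.21

17.21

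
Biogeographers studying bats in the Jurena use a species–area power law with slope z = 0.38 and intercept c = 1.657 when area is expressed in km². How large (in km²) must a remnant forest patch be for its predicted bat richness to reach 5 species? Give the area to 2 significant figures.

5 = 1.657 × A^0.38  ⇒  A^0.38 = 5/1.657 = 3.018
ln A = ln(3.018) / 0.38 = 1.1044 / 0.38 = 2.9064
A = e^2.9064 ≈ 18.29 km²

18 km²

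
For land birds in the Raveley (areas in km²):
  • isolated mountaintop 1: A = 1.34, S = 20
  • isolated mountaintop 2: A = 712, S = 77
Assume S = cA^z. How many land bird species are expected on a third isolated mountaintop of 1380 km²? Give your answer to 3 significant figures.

z = ln(77/20) / ln(712/1.34) = 1.3481 / 6.2754 = 0.2148
c = 20 / 1.34^0.2148 = 20 / 1.065 = 18.78
S₃ = 18.78 × 1380^0.2148 = 18.78 × 4.726 ≈ 88.76

88.8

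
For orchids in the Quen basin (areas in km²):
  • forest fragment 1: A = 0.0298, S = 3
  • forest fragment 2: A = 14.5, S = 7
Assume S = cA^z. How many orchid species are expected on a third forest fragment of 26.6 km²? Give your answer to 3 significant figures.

z = ln(7/3) / ln(14.5/0.0298) = 0.8473 / 6.1874 = 0.1369
c = 3 / 0.0298^0.1369 = 3 / 0.6181 = 4.854
S₃ = 4.854 × 26.6^0.1369 = 4.854 × 1.567 ≈ 7.606

7.61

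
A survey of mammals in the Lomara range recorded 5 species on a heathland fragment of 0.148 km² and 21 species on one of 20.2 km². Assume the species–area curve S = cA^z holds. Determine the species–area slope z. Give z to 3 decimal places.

Taking logs: ln S = ln c + z ln A, so z = (ln S₂ − ln S₁)/(ln A₂ − ln A₁).
z = ln(21/5) / ln(20.2/0.148) = ln(4.2) / ln(136.5) = 1.4351 / 4.9162 = 0.2919

0.292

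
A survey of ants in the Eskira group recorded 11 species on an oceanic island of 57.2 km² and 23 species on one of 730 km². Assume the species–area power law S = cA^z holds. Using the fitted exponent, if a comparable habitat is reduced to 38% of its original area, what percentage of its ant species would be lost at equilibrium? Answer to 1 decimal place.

24.4%

z = ln(23/11) / ln(730/57.2) = 0.7376 / 2.5465 = 0.2897
S_new/S_old = (A_new/A_old)^z = 0.38^0.2897 = exp(0.2897 × -0.9676) = 0.7556
Fraction lost = 1 − 0.7556 = 0.2444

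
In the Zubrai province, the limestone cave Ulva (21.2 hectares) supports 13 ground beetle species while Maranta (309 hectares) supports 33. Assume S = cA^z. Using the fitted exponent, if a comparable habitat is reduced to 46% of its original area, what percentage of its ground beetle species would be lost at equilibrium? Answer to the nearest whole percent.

24%

z = ln(33/13) / ln(309/21.2) = 0.9316 / 2.6793 = 0.3477
S_new/S_old = (A_new/A_old)^z = 0.46^0.3477 = exp(0.3477 × -0.7765) = 0.7634
Fraction lost = 1 − 0.7634 = 0.2366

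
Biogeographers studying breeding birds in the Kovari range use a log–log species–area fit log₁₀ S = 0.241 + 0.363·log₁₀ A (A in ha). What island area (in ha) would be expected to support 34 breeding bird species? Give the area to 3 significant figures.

3590 ha

34 = 1.742 × A^0.363  ⇒  A^0.363 = 34/1.742 = 19.52
ln A = ln(19.52) / 0.363 = 2.9714 / 0.363 = 8.1858
A = e^8.1858 ≈ 3590 ha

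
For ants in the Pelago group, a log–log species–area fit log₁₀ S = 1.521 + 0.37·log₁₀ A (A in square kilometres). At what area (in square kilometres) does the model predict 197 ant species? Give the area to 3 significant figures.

123 square kilometres

197 = 33.19 × A^0.37  ⇒  A^0.37 = 197/33.19 = 5.936
ln A = ln(5.936) / 0.37 = 1.7810 / 0.37 = 4.8134
A = e^4.8134 ≈ 123.2 square kilometres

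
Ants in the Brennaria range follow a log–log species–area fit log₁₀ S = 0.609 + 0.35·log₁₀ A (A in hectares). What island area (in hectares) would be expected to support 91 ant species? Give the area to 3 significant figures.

91 = 4.064 × A^0.35  ⇒  A^0.35 = 91/4.064 = 22.39
ln A = ln(22.39) / 0.35 = 3.1086 / 0.35 = 8.8817
A = e^8.8817 ≈ 7199 hectares

7200 hectares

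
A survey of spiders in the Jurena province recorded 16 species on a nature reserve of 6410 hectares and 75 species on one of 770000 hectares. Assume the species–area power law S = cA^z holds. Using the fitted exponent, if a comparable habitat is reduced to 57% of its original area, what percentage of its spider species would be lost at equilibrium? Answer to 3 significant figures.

z = ln(75/16) / ln(770000/6410) = 1.5449 / 4.7885 = 0.3226
S_new/S_old = (A_new/A_old)^z = 0.57^0.3226 = exp(0.3226 × -0.5621) = 0.8341
Fraction lost = 1 − 0.8341 = 0.1659

16.6%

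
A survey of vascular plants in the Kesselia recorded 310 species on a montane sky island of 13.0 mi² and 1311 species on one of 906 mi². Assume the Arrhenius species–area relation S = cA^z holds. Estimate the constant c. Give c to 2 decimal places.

129.68

z = ln(S₂/S₁) / ln(A₂/A₁) = ln(1311/310) / ln(906/13) = 1.4420 / 4.2441 = 0.3398
c = S₁ / A₁^z = 310 / 13^0.3398 = 310 / 2.39 = 129.7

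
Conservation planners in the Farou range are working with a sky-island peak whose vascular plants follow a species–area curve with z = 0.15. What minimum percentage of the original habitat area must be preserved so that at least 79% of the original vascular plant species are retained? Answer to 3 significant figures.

Need (A_new/A_old)^0.15 = 0.79, so A_new/A_old = 0.79^(1/0.15) = 0.79^6.667
ln(A_new/A_old) = ln 0.79 / 0.15 = -0.2357 / 0.15 = -1.5715
A_new/A_old = e^-1.5715 ≈ 0.2077

20.8%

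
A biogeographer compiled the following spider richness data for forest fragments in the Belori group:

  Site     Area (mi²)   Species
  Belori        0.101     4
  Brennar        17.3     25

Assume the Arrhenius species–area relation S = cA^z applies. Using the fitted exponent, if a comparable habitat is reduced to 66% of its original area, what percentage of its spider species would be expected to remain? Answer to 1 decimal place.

86.2%

z = ln(25/4) / ln(17.3/0.101) = 1.8326 / 5.1433 = 0.3563
S_new/S_old = (A_new/A_old)^z = 0.66^0.3563 = exp(0.3563 × -0.4155) = 0.8624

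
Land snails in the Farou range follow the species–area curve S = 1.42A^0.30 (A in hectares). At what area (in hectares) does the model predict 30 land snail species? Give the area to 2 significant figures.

26000 hectares

30 = 1.42 × A^0.3  ⇒  A^0.3 = 30/1.42 = 21.13
ln A = ln(21.13) / 0.3 = 3.0505 / 0.3 = 10.1685
A = e^10.1685 ≈ 26068 hectares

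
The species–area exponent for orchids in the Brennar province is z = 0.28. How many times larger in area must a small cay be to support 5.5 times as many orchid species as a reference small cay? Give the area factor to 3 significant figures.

(A₂/A₁)^0.28 = 5.5, so A₂/A₁ = 5.5^(1/0.28) = 5.5^3.571
ln(A₂/A₁) = ln 5.5 / 0.28 = 1.7047 / 0.28 = 6.0884
A₂/A₁ = e^6.0884 ≈ 440.7

441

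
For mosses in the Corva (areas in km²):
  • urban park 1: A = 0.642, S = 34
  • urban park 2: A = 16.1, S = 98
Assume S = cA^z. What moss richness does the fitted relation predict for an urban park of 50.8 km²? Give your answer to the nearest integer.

z = ln(98/34) / ln(16.1/0.642) = 1.0586 / 3.2220 = 0.3286
c = 34 / 0.642^0.3286 = 34 / 0.8645 = 39.33
S₃ = 39.33 × 50.8^0.3286 = 39.33 × 3.635 ≈ 143

143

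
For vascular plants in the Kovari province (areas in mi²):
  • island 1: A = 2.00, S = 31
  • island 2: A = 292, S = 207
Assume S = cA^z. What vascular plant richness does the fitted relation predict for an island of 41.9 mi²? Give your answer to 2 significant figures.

z = ln(207/31) / ln(292/2) = 1.8987 / 4.9836 = 0.3810
c = 31 / 2^0.3810 = 31 / 1.302 = 23.81
S₃ = 23.81 × 41.9^0.3810 = 23.81 × 4.15 ≈ 98.79

99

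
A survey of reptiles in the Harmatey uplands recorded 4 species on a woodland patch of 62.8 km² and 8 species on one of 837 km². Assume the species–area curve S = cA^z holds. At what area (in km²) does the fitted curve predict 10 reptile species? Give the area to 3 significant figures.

1930 km²

z = ln(8/4) / ln(837/62.8) = 0.6931 / 2.5899 = 0.2676
c = 4 / 62.8^0.2676 = 4 / 3.028 = 1.321
A = (10/1.321)^(1/0.2676) ⇒ ln A = ln(7.571)/0.2676 = 7.5636
A = e^7.5636 ≈ 1927 km²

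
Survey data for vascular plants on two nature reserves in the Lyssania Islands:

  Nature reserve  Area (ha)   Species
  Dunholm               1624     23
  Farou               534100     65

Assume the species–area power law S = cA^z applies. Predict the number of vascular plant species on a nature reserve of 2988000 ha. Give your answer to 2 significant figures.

89

z = ln(65/23) / ln(534100/1624) = 1.0389 / 5.7957 = 0.1793
c = 23 / 1624^0.1793 = 23 / 3.763 = 6.113
S₃ = 6.113 × 2988000^0.1793 = 6.113 × 14.48 ≈ 88.5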